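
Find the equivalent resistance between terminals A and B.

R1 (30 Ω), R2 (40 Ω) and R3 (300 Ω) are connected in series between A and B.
Reduce the network between node 0 (A) and node 3 (B) by series/parallel combination:
  Rs1 = R1 + R2 (series, joined only at node 1) = 30 + 40 = 70 Ω
  Rs2 = R3 + Rs1 (series, joined only at node 2) = 300 + 70 = 370 Ω
R_eq = 370 Ω

Final answer: 370 Ω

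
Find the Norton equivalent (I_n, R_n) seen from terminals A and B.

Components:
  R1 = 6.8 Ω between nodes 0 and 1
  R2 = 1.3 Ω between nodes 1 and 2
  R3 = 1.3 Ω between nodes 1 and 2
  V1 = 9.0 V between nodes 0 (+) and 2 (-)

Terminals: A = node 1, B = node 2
Find the Thévenin equivalent first; then I_n = V_th/R_th and R_n = R_th.
Step 1 — V_th is the open-circuit voltage V_A - V_B (nothing connected across the terminals).
Nodal analysis, taking node 2 as the 0 V reference.
Source V1 fixes V_0 = 9 V.
KCL at each unknown node (sum of currents leaving = 0; resistances in Ω):
  Node 1: (V_1 - 9)/6.8 + (V_1 - 0)/1.3 + (V_1 - 0)/1.3 = 0
Collecting terms: 1.686 × V_1 = 1.324  =>  V_1 = 0.7852 V
V_th = V_1 - V_2 = 0.7852 - 0 = 0.7852 V
Step 2 — R_th: zero the source — replace V1 by a short circuit (node 2 merges into node 0) — and find the resistance seen between A (node 1) and B (node 0).
Reduce the network between node 1 (A) and node 0 (B) by series/parallel combination:
  Rp1 = R1 ‖ R2 ‖ R3 (parallel, all between nodes 0 and 1) = 1/(1/6.8 + 1/1.3 + 1/1.3) = 0.5933 Ω
R_th = 0.5933 Ω
I_n = V_th/R_th = 0.7852/0.5933 = 1.324 A, and R_n = R_th = 0.5933 Ω

Final answer: I_n = 1.324 A, R_n = 0.5933 Ω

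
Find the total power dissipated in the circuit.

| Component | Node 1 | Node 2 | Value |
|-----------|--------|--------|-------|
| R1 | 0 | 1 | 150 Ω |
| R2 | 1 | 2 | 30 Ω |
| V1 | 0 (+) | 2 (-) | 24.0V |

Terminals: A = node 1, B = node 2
Nodal analysis, taking node 2 as the 0 V reference.
Source V1 fixes V_0 = 24 V.
KCL at each unknown node (sum of currents leaving = 0; resistances in Ω):
  Node 1: (V_1 - 24)/150 + (V_1 - 0)/30 = 0
Collecting terms: 0.04 × V_1 = 0.16  =>  V_1 = 4 V
Power in each resistor, P = (ΔV)²/R:
  P_R1 = (24 - 4)²/150 = 2.667 W
  P_R2 = (4 - 0)²/30 = 0.5333 W
P_total = P_R1 + P_R2 = 3.2 W

Final answer: 3.2 W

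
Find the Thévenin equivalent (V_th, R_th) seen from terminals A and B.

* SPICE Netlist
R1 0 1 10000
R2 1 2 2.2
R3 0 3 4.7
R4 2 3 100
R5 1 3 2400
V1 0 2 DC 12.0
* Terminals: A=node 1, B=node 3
Step 1 — V_th is the open-circuit voltage V_A - V_B (nothing connected across the terminals).
Nodal analysis, taking node 2 as the 0 V reference.
Source V1 fixes V_0 = 12 V.
KCL at each unknown node (sum of currents leaving = 0; resistances in Ω):
  Node 1: (V_1 - 12)/10000 + (V_1 - 0)/2.2 + (V_1 - V_3)/2400 = 0
  Node 3: (V_3 - 12)/4.7 + (V_3 - 0)/100 + (V_3 - V_1)/2400 = 0
Collecting terms (coefficients in siemens):
  0.4551·V_1 - 0.0004167·V_3 = 0.0012
  0.2232·V_3 - 0.0004167·V_1 = 2.553
Determinant D = (0.4551)(0.2232) - (-0.0004167)(-0.0004167) = 0.1016
V_1 = [(0.0012)(0.2232) - (-0.0004167)(2.553)]/D = 0.01311 V
V_3 = [(0.4551)(2.553) - (0.0012)(-0.0004167)]/D = 11.44 V
V_th = V_1 - V_3 = 0.01311 - 11.44 = -11.43 V
Step 2 — R_th: zero the source — replace V1 by a short circuit (node 2 merges into node 0) — and find the resistance seen between A (node 1) and B (node 3).
Reduce the network between node 1 (A) and node 3 (B) by series/parallel combination:
  Rp1 = R1 ‖ R2 (parallel, both between nodes 0 and 1) = 1/(1/10000 + 1/2.2) = 2.2 Ω
  Rp2 = R3 ‖ R4 (parallel, both between nodes 0 and 3) = 1/(1/4.7 + 1/100) = 4.489 Ω
  Rs1 = Rp1 + Rp2 (series, joined only at node 0) = 2.2 + 4.489 = 6.689 Ω
  Rp3 = R5 ‖ Rs1 (parallel, both between nodes 1 and 3) = 1/(1/2400 + 1/6.689) = 6.67 Ω
R_th = 6.67 Ω

Final answer: V_th = -11.43 V, R_th = 6.67 Ω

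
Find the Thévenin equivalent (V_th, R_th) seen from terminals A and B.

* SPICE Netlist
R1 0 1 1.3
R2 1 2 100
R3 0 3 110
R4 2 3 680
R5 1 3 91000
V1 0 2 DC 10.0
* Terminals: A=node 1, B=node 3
Step 1 — V_th is the open-circuit voltage V_A - V_B (nothing connected across the terminals).
Nodal analysis, taking node 2 as the 0 V reference.
Source V1 fixes V_0 = 10 V.
KCL at each unknown node (sum of currents leaving = 0; resistances in Ω):
  Node 1: (V_1 - 10)/1.3 + (V_1 - 0)/100 + (V_1 - V_3)/91000 = 0
  Node 3: (V_3 - 10)/110 + (V_3 - 0)/680 + (V_3 - V_1)/91000 = 0
Collecting terms (coefficients in siemens):
  0.7792·V_1 - 0.00001099·V_3 = 7.692
  0.01057·V_3 - 0.00001099·V_1 = 0.09091
Determinant D = (0.7792)(0.01057) - (-0.00001099)(-0.00001099) = 0.008239
V_1 = [(7.692)(0.01057) - (-0.00001099)(0.09091)]/D = 9.872 V
V_3 = [(0.7792)(0.09091) - (7.692)(-0.00001099)]/D = 8.609 V
V_th = V_1 - V_3 = 9.872 - 8.609 = 1.263 V
Step 2 — R_th: zero the source — replace V1 by a short circuit (node 2 merges into node 0) — and find the resistance seen between A (node 1) and B (node 3).
Reduce the network between node 1 (A) and node 3 (B) by series/parallel combination:
  Rp1 = R1 ‖ R2 (parallel, both between nodes 0 and 1) = 1/(1/1.3 + 1/100) = 1.283 Ω
  Rp2 = R3 ‖ R4 (parallel, both between nodes 0 and 3) = 1/(1/110 + 1/680) = 94.68 Ω
  Rs1 = Rp1 + Rp2 (series, joined only at node 0) = 1.283 + 94.68 = 95.97 Ω
  Rp3 = R5 ‖ Rs1 (parallel, both between nodes 1 and 3) = 1/(1/91000 + 1/95.97) = 95.87 Ω
R_th = 95.87 Ω

Final answer: V_th = 1.263 V, R_th = 95.87 Ω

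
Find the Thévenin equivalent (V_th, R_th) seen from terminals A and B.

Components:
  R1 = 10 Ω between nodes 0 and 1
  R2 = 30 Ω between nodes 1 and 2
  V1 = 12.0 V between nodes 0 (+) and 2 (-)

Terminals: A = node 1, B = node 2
Step 1 — V_th is the open-circuit voltage V_A - V_B (nothing connected across the terminals).
Nodal analysis, taking node 2 as the 0 V reference.
Source V1 fixes V_0 = 12 V.
KCL at each unknown node (sum of currents leaving = 0; resistances in Ω):
  Node 1: (V_1 - 12)/10 + (V_1 - 0)/30 = 0
Collecting terms: 0.1333 × V_1 = 1.2  =>  V_1 = 9 V
V_th = V_1 - V_2 = 9 - 0 = 9 V
Step 2 — R_th: zero the source — replace V1 by a short circuit (node 2 merges into node 0) — and find the resistance seen between A (node 1) and B (node 0).
Reduce the network between node 1 (A) and node 0 (B) by series/parallel combination:
  Rp1 = R1 ‖ R2 (parallel, both between nodes 0 and 1) = 1/(1/10 + 1/30) = 7.5 Ω
R_th = 7.5 Ω

Final answer: V_th = 9 V, R_th = 7.5 Ω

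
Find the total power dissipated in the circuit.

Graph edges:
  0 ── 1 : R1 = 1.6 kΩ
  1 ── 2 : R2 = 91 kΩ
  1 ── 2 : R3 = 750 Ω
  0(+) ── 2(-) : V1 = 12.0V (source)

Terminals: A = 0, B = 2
Nodal analysis, taking node 2 as the 0 V reference.
Source V1 fixes V_0 = 12 V.
KCL at each unknown node (sum of currents leaving = 0; resistances in Ω):
  Node 1: (V_1 - 12)/1600 + (V_1 - 0)/91000 + (V_1 - 0)/750 = 0
Collecting terms: 0.001969 × V_1 = 0.0075  =>  V_1 = 3.808 V
Power in each resistor, P = (ΔV)²/R:
  P_R1 = (12 - 3.808)²/1600 = 0.04194 W
  P_R2 = (3.808 - 0)²/91000 = 0.0001594 W
  P_R3 = (3.808 - 0)²/750 = 0.01934 W
P_total = P_R1 + P_R2 + P_R3 = 0.06144 W

Final answer: 0.06144 W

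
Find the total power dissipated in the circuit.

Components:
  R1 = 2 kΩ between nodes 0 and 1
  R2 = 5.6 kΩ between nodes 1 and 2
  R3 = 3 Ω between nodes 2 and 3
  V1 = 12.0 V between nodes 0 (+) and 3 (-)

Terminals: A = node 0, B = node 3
Nodal analysis, taking node 3 as the 0 V reference.
Source V1 fixes V_0 = 12 V.
KCL at each unknown node (sum of currents leaving = 0; resistances in Ω):
  Node 1: (V_1 - 12)/2000 + (V_1 - V_2)/5600 = 0
  Node 2: (V_2 - V_1)/5600 + (V_2 - 0)/3 = 0
Collecting terms (coefficients in siemens):
  0.0006786·V_1 - 0.0001786·V_2 = 0.006
  0.3335·V_2 - 0.0001786·V_1 = 0
Determinant D = (0.0006786)(0.3335) - (-0.0001786)(-0.0001786) = 0.0002263
V_1 = [(0.006)(0.3335) - (-0.0001786)(0)]/D = 8.843 V
V_2 = [(0.0006786)(0) - (0.006)(-0.0001786)]/D = 0.004735 V
Power in each resistor, P = (ΔV)²/R:
  P_R1 = (12 - 8.843)²/2000 = 0.004982 W
  P_R2 = (8.843 - 0.004735)²/5600 = 0.01395 W
  P_R3 = (0.004735 - 0)²/3 = 0.000007473 W
P_total = P_R1 + P_R2 + P_R3 = 0.01894 W

Final answer: 0.01894 W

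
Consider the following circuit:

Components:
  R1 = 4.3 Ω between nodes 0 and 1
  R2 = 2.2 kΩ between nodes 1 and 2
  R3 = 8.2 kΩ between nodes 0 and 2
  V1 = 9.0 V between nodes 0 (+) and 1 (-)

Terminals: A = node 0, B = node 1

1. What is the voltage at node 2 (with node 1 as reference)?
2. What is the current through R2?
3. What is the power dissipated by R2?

Nodal analysis, taking node 1 as the 0 V reference.
Source V1 fixes V_0 = 9 V.
KCL at each unknown node (sum of currents leaving = 0; resistances in Ω):
  Node 2: (V_2 - 0)/2200 + (V_2 - 9)/8200 = 0
Collecting terms: 0.0005765 × V_2 = 0.001098  =>  V_2 = 1.904 V
Part 1:
  Read off the nodal solution: V_2 = 1.904 V
Part 2:
  I_R2 = (V_1 - V_2)/R2 = (0 - 1.904)/2200 = -0.0008654 A
  Magnitude: I_R2 = 0.0008654 A
Part 3:
  I_R2 = (V_1 - V_2)/R2 = (0 - 1.904)/2200 = -0.0008654 A
  P_R2 = I_R2² × R2 = (-0.0008654)² × 2200 = 0.001648 W

Final answers:
1. V_2 = 1.904 V
2. I_R2 = 0.0008654 A
3. P_R2 = 0.001648 W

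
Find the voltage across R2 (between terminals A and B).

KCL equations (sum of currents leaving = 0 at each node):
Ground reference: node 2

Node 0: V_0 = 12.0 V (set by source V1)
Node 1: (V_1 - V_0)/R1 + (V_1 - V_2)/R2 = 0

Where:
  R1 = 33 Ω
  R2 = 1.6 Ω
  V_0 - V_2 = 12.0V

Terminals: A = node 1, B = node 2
R1 and R2 are in series across V1 (node 0 → node 1 → node 2), and the output A–B is taken across R2, so this is a voltage divider.
Series current: I = V1/(R1 + R2) = 12/(33 + 1.6) = 12/34.6 = 0.3468 A
V_R2 = I × R2 = V1 × R2/(R1 + R2) = 12 × 1.6/34.6 = 0.5549 V

Final answer: 0.5549 V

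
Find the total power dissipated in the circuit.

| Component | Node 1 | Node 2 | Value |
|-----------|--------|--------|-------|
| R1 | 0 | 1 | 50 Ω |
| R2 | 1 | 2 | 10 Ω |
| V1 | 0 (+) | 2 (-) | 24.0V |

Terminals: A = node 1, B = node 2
Nodal analysis, taking node 2 as the 0 V reference.
Source V1 fixes V_0 = 24 V.
KCL at each unknown node (sum of currents leaving = 0; resistances in Ω):
  Node 1: (V_1 - 24)/50 + (V_1 - 0)/10 = 0
Collecting terms: 0.12 × V_1 = 0.48  =>  V_1 = 4 V
Power in each resistor, P = (ΔV)²/R:
  P_R1 = (24 - 4)²/50 = 8 W
  P_R2 = (4 - 0)²/10 = 1.6 W
P_total = P_R1 + P_R2 = 9.6 W

Final answer: 9.6 W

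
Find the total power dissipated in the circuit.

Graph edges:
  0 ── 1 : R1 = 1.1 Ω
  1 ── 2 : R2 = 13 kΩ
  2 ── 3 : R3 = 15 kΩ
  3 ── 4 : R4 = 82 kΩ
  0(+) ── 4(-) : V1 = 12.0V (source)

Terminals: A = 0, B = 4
Nodal analysis, taking node 4 as the 0 V reference.
Source V1 fixes V_0 = 12 V.
KCL at each unknown node (sum of currents leaving = 0; resistances in Ω):
  Node 1: (V_1 - 12)/1.1 + (V_1 - V_2)/13000 = 0
  Node 2: (V_2 - V_1)/13000 + (V_2 - V_3)/15000 = 0
  Node 3: (V_3 - V_2)/15000 + (V_3 - 0)/82000 = 0
Collecting terms (coefficients in siemens):
  0.9092·V_1 - 0.00007692·V_2 = 10.91
  0.0001436·V_2 - 0.00007692·V_1 - 0.00006667·V_3 = 0
  0.00007886·V_3 - 0.00006667·V_2 = 0
Solving these 3 simultaneous equations (Gaussian elimination) gives:
  V_1 = 12 V, V_2 = 10.58 V, V_3 = 8.945 V
Power in each resistor, P = (ΔV)²/R:
  P_R1 = (12 - 12)²/1.1 = 0.00000001309 W
  P_R2 = (12 - 10.58)²/13000 = 0.0001547 W
  P_R3 = (10.58 - 8.945)²/15000 = 0.0001785 W
  P_R4 = (8.945 - 0)²/82000 = 0.0009758 W
P_total = P_R1 + P_R2 + P_R3 + P_R4 = 0.001309 W

Final answer: 0.001309 W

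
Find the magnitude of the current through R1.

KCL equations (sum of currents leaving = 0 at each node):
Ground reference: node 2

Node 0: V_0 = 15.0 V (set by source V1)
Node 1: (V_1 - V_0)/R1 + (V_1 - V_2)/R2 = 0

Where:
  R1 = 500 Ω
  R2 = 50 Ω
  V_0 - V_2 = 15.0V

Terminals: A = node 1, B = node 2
Nodal analysis, taking node 2 as the 0 V reference.
Source V1 fixes V_0 = 15 V.
KCL at each unknown node (sum of currents leaving = 0; resistances in Ω):
  Node 1: (V_1 - 15)/500 + (V_1 - 0)/50 = 0
Collecting terms: 0.022 × V_1 = 0.03  =>  V_1 = 1.364 V
I_R1 = (V_0 - V_1)/R1 = (15 - 1.364)/500 = 0.02727 A
|I_R1| = 0.02727 A

Final answer: |I_R1| = 0.02727 A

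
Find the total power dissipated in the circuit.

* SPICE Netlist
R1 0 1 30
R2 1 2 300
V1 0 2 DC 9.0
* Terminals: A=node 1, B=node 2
Nodal analysis, taking node 2 as the 0 V reference.
Source V1 fixes V_0 = 9 V.
KCL at each unknown node (sum of currents leaving = 0; resistances in Ω):
  Node 1: (V_1 - 9)/30 + (V_1 - 0)/300 = 0
Collecting terms: 0.03667 × V_1 = 0.3  =>  V_1 = 8.182 V
Power in each resistor, P = (ΔV)²/R:
  P_R1 = (9 - 8.182)²/30 = 0.02231 W
  P_R2 = (8.182 - 0)²/300 = 0.2231 W
P_total = P_R1 + P_R2 = 0.2455 W

Final answer: 0.2455 W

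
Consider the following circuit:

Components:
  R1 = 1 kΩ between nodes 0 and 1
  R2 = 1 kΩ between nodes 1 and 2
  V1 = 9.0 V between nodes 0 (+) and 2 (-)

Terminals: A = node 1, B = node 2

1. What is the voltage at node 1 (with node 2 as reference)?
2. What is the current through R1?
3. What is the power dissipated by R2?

Nodal analysis, taking node 2 as the 0 V reference.
Source V1 fixes V_0 = 9 V.
KCL at each unknown node (sum of currents leaving = 0; resistances in Ω):
  Node 1: (V_1 - 9)/1000 + (V_1 - 0)/1000 = 0
Collecting terms: 0.002 × V_1 = 0.009  =>  V_1 = 4.5 V
Part 1:
  Read off the nodal solution: V_1 = 4.5 V
Part 2:
  I_R1 = (V_0 - V_1)/R1 = (9 - 4.5)/1000 = 0.0045 A
  Magnitude: I_R1 = 0.0045 A
Part 3:
  I_R2 = (V_1 - V_2)/R2 = (4.5 - 0)/1000 = 0.0045 A
  P_R2 = I_R2² × R2 = (0.0045)² × 1000 = 0.02025 W

Final answers:
1. V_1 = 4.5 V
2. I_R1 = 0.0045 A
3. P_R2 = 0.02025 W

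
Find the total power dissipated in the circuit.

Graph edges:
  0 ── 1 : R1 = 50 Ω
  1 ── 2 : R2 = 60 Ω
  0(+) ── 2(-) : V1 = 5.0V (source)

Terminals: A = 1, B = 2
Nodal analysis, taking node 2 as the 0 V reference.
Source V1 fixes V_0 = 5 V.
KCL at each unknown node (sum of currents leaving = 0; resistances in Ω):
  Node 1: (V_1 - 5)/50 + (V_1 - 0)/60 = 0
Collecting terms: 0.03667 × V_1 = 0.1  =>  V_1 = 2.727 V
Power in each resistor, P = (ΔV)²/R:
  P_R1 = (5 - 2.727)²/50 = 0.1033 W
  P_R2 = (2.727 - 0)²/60 = 0.124 W
P_total = P_R1 + P_R2 = 0.2273 W

Final answer: 0.2273 W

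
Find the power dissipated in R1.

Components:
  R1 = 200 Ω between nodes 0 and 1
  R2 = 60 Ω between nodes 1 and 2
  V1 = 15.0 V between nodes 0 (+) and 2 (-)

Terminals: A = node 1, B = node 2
Nodal analysis, taking node 2 as the 0 V reference.
Source V1 fixes V_0 = 15 V.
KCL at each unknown node (sum of currents leaving = 0; resistances in Ω):
  Node 1: (V_1 - 15)/200 + (V_1 - 0)/60 = 0
Collecting terms: 0.02167 × V_1 = 0.075  =>  V_1 = 3.462 V
I_R1 = (V_0 - V_1)/R1 = (15 - 3.462)/200 = 0.05769 A
P_R1 = I_R1² × R1 = (0.05769)² × 200 = 0.6657 W

Final answer: 0.6657 W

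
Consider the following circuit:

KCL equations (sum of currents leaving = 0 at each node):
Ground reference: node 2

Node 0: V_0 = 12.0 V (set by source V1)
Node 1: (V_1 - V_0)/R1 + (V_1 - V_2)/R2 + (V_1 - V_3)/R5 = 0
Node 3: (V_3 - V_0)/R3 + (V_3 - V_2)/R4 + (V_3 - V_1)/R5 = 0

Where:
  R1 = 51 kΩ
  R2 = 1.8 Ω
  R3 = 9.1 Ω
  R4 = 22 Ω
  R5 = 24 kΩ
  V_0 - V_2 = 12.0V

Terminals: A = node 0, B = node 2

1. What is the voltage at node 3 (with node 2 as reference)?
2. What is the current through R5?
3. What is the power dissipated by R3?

Nodal analysis, taking node 2 as the 0 V reference.
Source V1 fixes V_0 = 12 V.
KCL at each unknown node (sum of currents leaving = 0; resistances in Ω):
  Node 1: (V_1 - 12)/51000 + (V_1 - 0)/1.8 + (V_1 - V_3)/24000 = 0
  Node 3: (V_3 - 12)/9.1 + (V_3 - 0)/22 + (V_3 - V_1)/24000 = 0
Collecting terms (coefficients in siemens):
  0.5556·V_1 - 0.00004167·V_3 = 0.0002353
  0.1554·V_3 - 0.00004167·V_1 = 1.319
Determinant D = (0.5556)(0.1554) - (-0.00004167)(-0.00004167) = 0.08634
V_1 = [(0.0002353)(0.1554) - (-0.00004167)(1.319)]/D = 0.00106 V
V_3 = [(0.5556)(1.319) - (0.0002353)(-0.00004167)]/D = 8.486 V
Part 1:
  Read off the nodal solution: V_3 = 8.486 V
Part 2:
  I_R5 = (V_1 - V_3)/R5 = (0.00106 - 8.486)/24000 = -0.0003536 A
  Magnitude: I_R5 = 0.0003536 A
Part 3:
  I_R3 = (V_0 - V_3)/R3 = (12 - 8.486)/9.1 = 0.3861 A
  P_R3 = I_R3² × R3 = (0.3861)² × 9.1 = 1.357 W

Final answers:
1. V_3 = 8.486 V
2. I_R5 = 0.0003536 A
3. P_R3 = 1.357 W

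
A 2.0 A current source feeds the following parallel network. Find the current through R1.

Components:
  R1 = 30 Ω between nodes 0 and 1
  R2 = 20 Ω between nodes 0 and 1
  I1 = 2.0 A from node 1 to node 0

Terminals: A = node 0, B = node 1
All resistors sit directly between nodes 0 and 1, so they are in parallel and share one voltage V; the full source current 2 A splits among them.
1/R_par = 1/30 + 1/20 = 0.08333 S  =>  R_par = 12 Ω
V = I × R_par = 2 × 12 = 24 V
I_R1 = V/R1 = 24/30 = 0.8 A

Final answer: 0.8 A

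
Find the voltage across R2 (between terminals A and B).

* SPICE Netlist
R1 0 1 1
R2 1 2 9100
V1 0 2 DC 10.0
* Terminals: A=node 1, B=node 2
R1 and R2 are in series across V1 (node 0 → node 1 → node 2), and the output A–B is taken across R2, so this is a voltage divider.
Series current: I = V1/(R1 + R2) = 10/(1 + 9100) = 10/9101 = 0.001099 A
V_R2 = I × R2 = V1 × R2/(R1 + R2) = 10 × 9100/9101 = 9.999 V

Final answer: 9.999 V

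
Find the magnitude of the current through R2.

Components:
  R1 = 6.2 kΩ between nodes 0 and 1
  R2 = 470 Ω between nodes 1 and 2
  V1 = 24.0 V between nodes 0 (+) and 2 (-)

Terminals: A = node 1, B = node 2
Nodal analysis, taking node 2 as the 0 V reference.
Source V1 fixes V_0 = 24 V.
KCL at each unknown node (sum of currents leaving = 0; resistances in Ω):
  Node 1: (V_1 - 24)/6200 + (V_1 - 0)/470 = 0
Collecting terms: 0.002289 × V_1 = 0.003871  =>  V_1 = 1.691 V
I_R2 = (V_1 - V_2)/R2 = (1.691 - 0)/470 = 0.003598 A
|I_R2| = 0.003598 A

Final answer: |I_R2| = 0.003598 A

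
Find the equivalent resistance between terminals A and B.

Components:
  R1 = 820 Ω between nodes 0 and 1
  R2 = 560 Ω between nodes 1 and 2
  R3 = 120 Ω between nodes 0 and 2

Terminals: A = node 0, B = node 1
Reduce the network between node 0 (A) and node 1 (B) by series/parallel combination:
  Rs1 = R3 + R2 (series, joined only at node 2) = 120 + 560 = 680 Ω
  Rp1 = R1 ‖ Rs1 (parallel, both between nodes 0 and 1) = 1/(1/820 + 1/680) = 371.7 Ω
R_eq = 371.7 Ω

Final answer: 371.7 Ω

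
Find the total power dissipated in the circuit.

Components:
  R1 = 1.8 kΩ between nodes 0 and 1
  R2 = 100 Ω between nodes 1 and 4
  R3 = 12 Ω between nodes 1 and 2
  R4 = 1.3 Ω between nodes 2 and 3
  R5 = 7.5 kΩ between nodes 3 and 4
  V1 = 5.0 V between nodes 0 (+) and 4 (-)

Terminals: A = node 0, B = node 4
Nodal analysis, taking node 4 as the 0 V reference.
Source V1 fixes V_0 = 5 V.
KCL at each unknown node (sum of currents leaving = 0; resistances in Ω):
  Node 1: (V_1 - 5)/1800 + (V_1 - 0)/100 + (V_1 - V_2)/12 = 0
  Node 2: (V_2 - V_1)/12 + (V_2 - V_3)/1.3 = 0
  Node 3: (V_3 - V_2)/1.3 + (V_3 - 0)/7500 = 0
Collecting terms (coefficients in siemens):
  0.09389·V_1 - 0.08333·V_2 = 0.002778
  0.8526·V_2 - 0.08333·V_1 - 0.7692·V_3 = 0
  0.7694·V_3 - 0.7692·V_2 = 0
Solving these 3 simultaneous equations (Gaussian elimination) gives:
  V_1 = 0.2599 V, V_2 = 0.2595 V, V_3 = 0.2594 V
Power in each resistor, P = (ΔV)²/R:
  P_R1 = (5 - 0.2599)²/1800 = 0.01248 W
  P_R2 = (0.2599 - 0)²/100 = 0.0006754 W
  P_R3 = (0.2599 - 0.2595)²/12 = 0.00000001436 W
  P_R4 = (0.2595 - 0.2594)²/1.3 = 0.000000001555 W
  P_R5 = (0.2594 - 0)²/7500 = 0.000008973 W
P_total = P_R1 + P_R2 + P_R3 + P_R4 + P_R5 = 0.01317 W

Final answer: 0.01317 W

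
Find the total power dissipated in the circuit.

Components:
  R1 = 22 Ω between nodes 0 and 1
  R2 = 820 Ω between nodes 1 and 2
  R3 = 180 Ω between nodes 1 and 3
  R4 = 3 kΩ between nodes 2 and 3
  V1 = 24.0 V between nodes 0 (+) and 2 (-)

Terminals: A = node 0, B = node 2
Nodal analysis, taking node 2 as the 0 V reference.
Source V1 fixes V_0 = 24 V.
KCL at each unknown node (sum of currents leaving = 0; resistances in Ω):
  Node 1: (V_1 - 24)/22 + (V_1 - 0)/820 + (V_1 - V_3)/180 = 0
  Node 3: (V_3 - V_1)/180 + (V_3 - 0)/3000 = 0
Collecting terms (coefficients in siemens):
  0.05223·V_1 - 0.005556·V_3 = 1.091
  0.005889·V_3 - 0.005556·V_1 = 0
Determinant D = (0.05223)(0.005889) - (-0.005556)(-0.005556) = 0.0002767
V_1 = [(1.091)(0.005889) - (-0.005556)(0)]/D = 23.22 V
V_3 = [(0.05223)(0) - (1.091)(-0.005556)]/D = 21.9 V
Power in each resistor, P = (ΔV)²/R:
  P_R1 = (24 - 23.22)²/22 = 0.0279 W
  P_R2 = (23.22 - 0)²/820 = 0.6573 W
  P_R3 = (23.22 - 21.9)²/180 = 0.009594 W
  P_R4 = (0 - 21.9)²/3000 = 0.1599 W
P_total = P_R1 + P_R2 + P_R3 + P_R4 = 0.8547 W

Final answer: 0.8547 W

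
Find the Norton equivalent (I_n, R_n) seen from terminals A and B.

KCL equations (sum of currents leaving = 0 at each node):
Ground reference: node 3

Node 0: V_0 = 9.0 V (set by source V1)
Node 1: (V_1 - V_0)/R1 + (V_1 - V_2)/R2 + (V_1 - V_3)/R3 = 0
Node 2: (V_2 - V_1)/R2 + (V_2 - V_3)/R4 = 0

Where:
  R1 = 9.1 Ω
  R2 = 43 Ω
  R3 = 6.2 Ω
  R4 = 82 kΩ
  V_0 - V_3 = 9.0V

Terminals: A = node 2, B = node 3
Find the Thévenin equivalent first; then I_n = V_th/R_th and R_n = R_th.
Step 1 — V_th is the open-circuit voltage V_A - V_B (nothing connected across the terminals).
Nodal analysis, taking node 3 as the 0 V reference.
Source V1 fixes V_0 = 9 V.
KCL at each unknown node (sum of currents leaving = 0; resistances in Ω):
  Node 1: (V_1 - 9)/9.1 + (V_1 - V_2)/43 + (V_1 - 0)/6.2 = 0
  Node 2: (V_2 - V_1)/43 + (V_2 - 0)/82000 = 0
Collecting terms (coefficients in siemens):
  0.2944·V_1 - 0.02326·V_2 = 0.989
  0.02327·V_2 - 0.02326·V_1 = 0
Determinant D = (0.2944)(0.02327) - (-0.02326)(-0.02326) = 0.00631
V_1 = [(0.989)(0.02327) - (-0.02326)(0)]/D = 3.647 V
V_2 = [(0.2944)(0) - (0.989)(-0.02326)]/D = 3.645 V
V_th = V_2 - V_3 = 3.645 - 0 = 3.645 V
Step 2 — R_th: zero the source — replace V1 by a short circuit (node 3 merges into node 0) — and find the resistance seen between A (node 2) and B (node 0).
Reduce the network between node 2 (A) and node 0 (B) by series/parallel combination:
  Rp1 = R1 ‖ R3 (parallel, both between nodes 0 and 1) = 1/(1/9.1 + 1/6.2) = 3.688 Ω
  Rs1 = R2 + Rp1 (series, joined only at node 1) = 43 + 3.688 = 46.69 Ω
  Rp2 = R4 ‖ Rs1 (parallel, both between nodes 0 and 2) = 1/(1/82000 + 1/46.69) = 46.66 Ω
R_th = 46.66 Ω
I_n = V_th/R_th = 3.645/46.66 = 0.07812 A, and R_n = R_th = 46.66 Ω

Final answer: I_n = 0.07812 A, R_n = 46.66 Ω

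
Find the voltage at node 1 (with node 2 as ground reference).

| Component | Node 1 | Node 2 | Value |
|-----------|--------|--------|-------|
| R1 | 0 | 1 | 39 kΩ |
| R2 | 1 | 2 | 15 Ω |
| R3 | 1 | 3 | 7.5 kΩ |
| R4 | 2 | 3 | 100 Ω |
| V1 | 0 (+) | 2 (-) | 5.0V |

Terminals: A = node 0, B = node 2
Nodal analysis, taking node 2 as the 0 V reference.
Source V1 fixes V_0 = 5 V.
KCL at each unknown node (sum of currents leaving = 0; resistances in Ω):
  Node 1: (V_1 - 5)/39000 + (V_1 - 0)/15 + (V_1 - V_3)/7500 = 0
  Node 3: (V_3 - V_1)/7500 + (V_3 - 0)/100 = 0
Collecting terms (coefficients in siemens):
  0.06683·V_1 - 0.0001333·V_3 = 0.0001282
  0.01013·V_3 - 0.0001333·V_1 = 0
Determinant D = (0.06683)(0.01013) - (-0.0001333)(-0.0001333) = 0.0006771
V_1 = [(0.0001282)(0.01013) - (-0.0001333)(0)]/D = 0.001919 V
V_3 = [(0.06683)(0) - (0.0001282)(-0.0001333)]/D = 0.00002524 V
The requested potential is V_1 = 0.001919 V.

Final answer: V_1 = 0.001919 V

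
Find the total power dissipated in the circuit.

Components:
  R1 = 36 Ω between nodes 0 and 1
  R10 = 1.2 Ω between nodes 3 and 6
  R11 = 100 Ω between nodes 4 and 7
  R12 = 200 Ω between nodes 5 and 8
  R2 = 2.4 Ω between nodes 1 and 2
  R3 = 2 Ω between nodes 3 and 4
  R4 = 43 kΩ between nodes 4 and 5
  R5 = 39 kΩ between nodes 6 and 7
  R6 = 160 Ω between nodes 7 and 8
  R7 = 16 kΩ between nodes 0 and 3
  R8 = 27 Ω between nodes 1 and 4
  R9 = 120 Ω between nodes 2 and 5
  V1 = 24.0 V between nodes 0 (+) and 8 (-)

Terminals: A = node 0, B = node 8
Nodal analysis, taking node 8 as the 0 V reference.
Source V1 fixes V_0 = 24 V.
KCL at each unknown node (sum of currents leaving = 0; resistances in Ω):
  Node 1: (V_1 - 24)/36 + (V_1 - V_2)/2.4 + (V_1 - V_4)/27 = 0
  Node 2: (V_2 - V_1)/2.4 + (V_2 - V_5)/120 = 0
  Node 3: (V_3 - V_4)/2 + (V_3 - 24)/16000 + (V_3 - V_6)/1.2 = 0
  Node 4: (V_4 - V_3)/2 + (V_4 - V_5)/43000 + (V_4 - V_1)/27 + (V_4 - V_7)/100 = 0
  Node 5: (V_5 - V_4)/43000 + (V_5 - V_2)/120 + (V_5 - 0)/200 = 0
  Node 6: (V_6 - V_7)/39000 + (V_6 - V_3)/1.2 = 0
  Node 7: (V_7 - V_6)/39000 + (V_7 - 0)/160 + (V_7 - V_4)/100 = 0
Collecting terms (coefficients in siemens):
  0.4815·V_1 - 0.4167·V_2 - 0.03704·V_4 = 0.6667
  0.425·V_2 - 0.4167·V_1 - 0.008333·V_5 = 0
  1.333·V_3 - 0.5·V_4 - 0.8333·V_6 = 0.0015
  0.5471·V_4 - 0.03704·V_1 - 0.5·V_3 - 0.00002326·V_5 - 0.01·V_7 = 0
  0.01336·V_5 - 0.008333·V_2 - 0.00002326·V_4 = 0
  0.8334·V_6 - 0.8333·V_3 - 0.00002564·V_7 = 0
  0.01628·V_7 - 0.01·V_4 - 0.00002564·V_6 = 0
Solving these 7 simultaneous equations (Gaussian elimination) gives:
  V_1 = 19.41 V, V_2 = 19.26 V, V_3 = 17.59 V, V_4 = 17.59 V
  V_5 = 12.05 V, V_6 = 17.59 V, V_7 = 10.83 V
Power in each resistor, P = (ΔV)²/R:
  P_R1 = (24 - 19.41)²/36 = 0.5857 W
  P_R2 = (19.41 - 19.26)²/2.4 = 0.008674 W
  P_R3 = (17.59 - 17.59)²/2 = 0.0000001036 W
  P_R4 = (17.59 - 12.05)²/43000 = 0.0007132 W
  P_R5 = (17.59 - 10.83)²/39000 = 0.00117 W
  P_R6 = (10.83 - 0)²/160 = 0.7335 W
  P_R7 = (24 - 17.59)²/16000 = 0.00257 W
  P_R8 = (19.41 - 17.59)²/27 = 0.1228 W
  P_R9 = (19.26 - 12.05)²/120 = 0.4337 W
  P_R10 = (17.59 - 17.59)²/1.2 = 0.00000003599 W
  P_R11 = (17.59 - 10.83)²/100 = 0.4561 W
  P_R12 = (12.05 - 0)²/200 = 0.7259 W
P_total = P_R1 + P_R2 + P_R3 + P_R4 + P_R5 + P_R6 + P_R7 + P_R8 + P_R9 + P_R10 + P_R11 + P_R12 = 3.071 W

Final answer: 3.071 W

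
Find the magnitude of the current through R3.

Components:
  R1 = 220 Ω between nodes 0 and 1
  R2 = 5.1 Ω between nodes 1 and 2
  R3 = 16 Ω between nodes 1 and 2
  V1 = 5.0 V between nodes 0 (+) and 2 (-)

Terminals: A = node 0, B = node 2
Nodal analysis, taking node 2 as the 0 V reference.
Source V1 fixes V_0 = 5 V.
KCL at each unknown node (sum of currents leaving = 0; resistances in Ω):
  Node 1: (V_1 - 5)/220 + (V_1 - 0)/5.1 + (V_1 - 0)/16 = 0
Collecting terms: 0.2631 × V_1 = 0.02273  =>  V_1 = 0.08637 V
I_R3 = (V_1 - V_2)/R3 = (0.08637 - 0)/16 = 0.005398 A
|I_R3| = 0.005398 A

Final answer: |I_R3| = 0.005398 A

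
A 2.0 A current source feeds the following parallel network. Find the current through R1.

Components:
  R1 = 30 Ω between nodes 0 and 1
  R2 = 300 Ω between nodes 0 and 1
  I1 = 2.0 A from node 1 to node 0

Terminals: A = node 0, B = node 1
All resistors sit directly between nodes 0 and 1, so they are in parallel and share one voltage V; the full source current 2 A splits among them.
1/R_par = 1/30 + 1/300 = 0.03667 S  =>  R_par = 27.27 Ω
V = I × R_par = 2 × 27.27 = 54.55 V
I_R1 = V/R1 = 54.55/30 = 1.818 A

Final answer: 1.818 A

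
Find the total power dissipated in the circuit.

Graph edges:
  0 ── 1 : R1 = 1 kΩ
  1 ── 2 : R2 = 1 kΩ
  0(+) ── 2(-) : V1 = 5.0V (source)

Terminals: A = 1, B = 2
Nodal analysis, taking node 2 as the 0 V reference.
Source V1 fixes V_0 = 5 V.
KCL at each unknown node (sum of currents leaving = 0; resistances in Ω):
  Node 1: (V_1 - 5)/1000 + (V_1 - 0)/1000 = 0
Collecting terms: 0.002 × V_1 = 0.005  =>  V_1 = 2.5 V
Power in each resistor, P = (ΔV)²/R:
  P_R1 = (5 - 2.5)²/1000 = 0.00625 W
  P_R2 = (2.5 - 0)²/1000 = 0.00625 W
P_total = P_R1 + P_R2 = 0.0125 W

Final answer: 0.0125 W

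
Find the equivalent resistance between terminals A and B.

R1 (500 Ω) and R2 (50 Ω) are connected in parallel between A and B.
Reduce the network between node 0 (A) and node 1 (B) by series/parallel combination:
  Rp1 = R1 ‖ R2 (parallel, both between nodes 0 and 1) = 1/(1/500 + 1/50) = 45.45 Ω
R_eq = 45.45 Ω

Final answer: 45.45 Ω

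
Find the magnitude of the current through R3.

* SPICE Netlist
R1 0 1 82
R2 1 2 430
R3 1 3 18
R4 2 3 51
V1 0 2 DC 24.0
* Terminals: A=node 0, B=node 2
Nodal analysis, taking node 2 as the 0 V reference.
Source V1 fixes V_0 = 24 V.
KCL at each unknown node (sum of currents leaving = 0; resistances in Ω):
  Node 1: (V_1 - 24)/82 + (V_1 - 0)/430 + (V_1 - V_3)/18 = 0
  Node 3: (V_3 - V_1)/18 + (V_3 - 0)/51 = 0
Collecting terms (coefficients in siemens):
  0.07008·V_1 - 0.05556·V_3 = 0.2927
  0.07516·V_3 - 0.05556·V_1 = 0
Determinant D = (0.07008)(0.07516) - (-0.05556)(-0.05556) = 0.002181
V_1 = [(0.2927)(0.07516) - (-0.05556)(0)]/D = 10.09 V
V_3 = [(0.07008)(0) - (0.2927)(-0.05556)]/D = 7.456 V
I_R3 = (V_1 - V_3)/R3 = (10.09 - 7.456)/18 = 0.1462 A
|I_R3| = 0.1462 A

Final answer: |I_R3| = 0.1462 A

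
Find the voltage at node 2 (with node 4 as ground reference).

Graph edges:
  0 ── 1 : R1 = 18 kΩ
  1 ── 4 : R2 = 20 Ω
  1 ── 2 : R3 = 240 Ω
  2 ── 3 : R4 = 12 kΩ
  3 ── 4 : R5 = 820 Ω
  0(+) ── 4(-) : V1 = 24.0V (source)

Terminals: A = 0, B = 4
Nodal analysis, taking node 4 as the 0 V reference.
Source V1 fixes V_0 = 24 V.
KCL at each unknown node (sum of currents leaving = 0; resistances in Ω):
  Node 1: (V_1 - 24)/18000 + (V_1 - 0)/20 + (V_1 - V_2)/240 = 0
  Node 2: (V_2 - V_1)/240 + (V_2 - V_3)/12000 = 0
  Node 3: (V_3 - V_2)/12000 + (V_3 - 0)/820 = 0
Collecting terms (coefficients in siemens):
  0.05422·V_1 - 0.004167·V_2 = 0.001333
  0.00425·V_2 - 0.004167·V_1 - 0.00008333·V_3 = 0
  0.001303·V_3 - 0.00008333·V_2 = 0
Solving these 3 simultaneous equations (Gaussian elimination) gives:
  V_1 = 0.0266 V, V_2 = 0.02611 V, V_3 = 0.00167 V
The requested potential is V_2 = 0.02611 V.

Final answer: V_2 = 0.02611 V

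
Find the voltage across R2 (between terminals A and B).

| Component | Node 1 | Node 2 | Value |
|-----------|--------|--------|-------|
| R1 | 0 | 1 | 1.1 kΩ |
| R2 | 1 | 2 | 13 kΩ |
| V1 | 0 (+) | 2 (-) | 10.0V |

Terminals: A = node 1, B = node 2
R1 and R2 are in series across V1 (node 0 → node 1 → node 2), and the output A–B is taken across R2, so this is a voltage divider.
Series current: I = V1/(R1 + R2) = 10/(1100 + 13000) = 10/14100 = 0.0007092 A
V_R2 = I × R2 = V1 × R2/(R1 + R2) = 10 × 13000/14100 = 9.22 V

Final answer: 9.22 V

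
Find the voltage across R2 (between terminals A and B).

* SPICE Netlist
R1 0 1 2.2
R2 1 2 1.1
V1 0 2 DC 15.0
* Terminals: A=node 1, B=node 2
R1 and R2 are in series across V1 (node 0 → node 1 → node 2), and the output A–B is taken across R2, so this is a voltage divider.
Series current: I = V1/(R1 + R2) = 15/(2.2 + 1.1) = 15/3.3 = 4.545 A
V_R2 = I × R2 = V1 × R2/(R1 + R2) = 15 × 1.1/3.3 = 5 V

Final answer: 5 V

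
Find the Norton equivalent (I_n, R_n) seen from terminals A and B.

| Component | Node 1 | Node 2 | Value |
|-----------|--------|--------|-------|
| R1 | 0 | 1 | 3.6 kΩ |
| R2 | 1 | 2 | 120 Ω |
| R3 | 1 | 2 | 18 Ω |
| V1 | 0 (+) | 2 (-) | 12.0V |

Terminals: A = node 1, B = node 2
Find the Thévenin equivalent first; then I_n = V_th/R_th and R_n = R_th.
Step 1 — V_th is the open-circuit voltage V_A - V_B (nothing connected across the terminals).
Nodal analysis, taking node 2 as the 0 V reference.
Source V1 fixes V_0 = 12 V.
KCL at each unknown node (sum of currents leaving = 0; resistances in Ω):
  Node 1: (V_1 - 12)/3600 + (V_1 - 0)/120 + (V_1 - 0)/18 = 0
Collecting terms: 0.06417 × V_1 = 0.003333  =>  V_1 = 0.05195 V
V_th = V_1 - V_2 = 0.05195 - 0 = 0.05195 V
Step 2 — R_th: zero the source — replace V1 by a short circuit (node 2 merges into node 0) — and find the resistance seen between A (node 1) and B (node 0).
Reduce the network between node 1 (A) and node 0 (B) by series/parallel combination:
  Rp1 = R1 ‖ R2 ‖ R3 (parallel, all between nodes 0 and 1) = 1/(1/3600 + 1/120 + 1/18) = 15.58 Ω
R_th = 15.58 Ω
I_n = V_th/R_th = 0.05195/15.58 = 0.003333 A, and R_n = R_th = 15.58 Ω

Final answer: I_n = 0.003333 A, R_n = 15.58 Ω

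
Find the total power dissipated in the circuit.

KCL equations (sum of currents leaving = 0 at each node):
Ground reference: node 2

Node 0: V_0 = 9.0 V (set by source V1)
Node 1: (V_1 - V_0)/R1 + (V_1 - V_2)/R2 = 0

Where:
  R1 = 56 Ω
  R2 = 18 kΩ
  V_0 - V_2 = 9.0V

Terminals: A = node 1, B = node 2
Nodal analysis, taking node 2 as the 0 V reference.
Source V1 fixes V_0 = 9 V.
KCL at each unknown node (sum of currents leaving = 0; resistances in Ω):
  Node 1: (V_1 - 9)/56 + (V_1 - 0)/18000 = 0
Collecting terms: 0.01791 × V_1 = 0.1607  =>  V_1 = 8.972 V
Power in each resistor, P = (ΔV)²/R:
  P_R1 = (9 - 8.972)²/56 = 0.00001391 W
  P_R2 = (8.972 - 0)²/18000 = 0.004472 W
P_total = P_R1 + P_R2 = 0.004486 W

Final answer: 0.004486 W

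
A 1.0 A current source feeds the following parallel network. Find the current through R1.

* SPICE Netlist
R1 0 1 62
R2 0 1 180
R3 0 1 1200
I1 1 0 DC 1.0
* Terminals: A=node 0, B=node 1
All resistors sit directly between nodes 0 and 1, so they are in parallel and share one voltage V; the full source current 1 A splits among them.
1/R_par = 1/62 + 1/180 + 1/1200 = 0.02252 S  =>  R_par = 44.41 Ω
V = I × R_par = 1 × 44.41 = 44.41 V
I_R1 = V/R1 = 44.41/62 = 0.7163 A

Final answer: 0.7163 A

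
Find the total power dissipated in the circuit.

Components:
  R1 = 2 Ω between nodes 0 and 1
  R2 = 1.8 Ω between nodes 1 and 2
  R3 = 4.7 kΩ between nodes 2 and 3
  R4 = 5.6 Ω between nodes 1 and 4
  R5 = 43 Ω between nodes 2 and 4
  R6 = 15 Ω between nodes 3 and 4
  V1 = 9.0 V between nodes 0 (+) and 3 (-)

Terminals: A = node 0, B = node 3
Nodal analysis, taking node 3 as the 0 V reference.
Source V1 fixes V_0 = 9 V.
KCL at each unknown node (sum of currents leaving = 0; resistances in Ω):
  Node 1: (V_1 - 9)/2 + (V_1 - V_2)/1.8 + (V_1 - V_4)/5.6 = 0
  Node 2: (V_2 - V_1)/1.8 + (V_2 - 0)/4700 + (V_2 - V_4)/43 = 0
  Node 4: (V_4 - V_1)/5.6 + (V_4 - V_2)/43 + (V_4 - 0)/15 = 0
Collecting terms (coefficients in siemens):
  1.234·V_1 - 0.5556·V_2 - 0.1786·V_4 = 4.5
  0.579·V_2 - 0.5556·V_1 - 0.02326·V_4 = 0
  0.2685·V_4 - 0.1786·V_1 - 0.02326·V_2 = 0
Solving these 3 simultaneous equations (Gaussian elimination) gives:
  V_1 = 8.178 V, V_2 = 8.093 V, V_4 = 6.14 V
Power in each resistor, P = (ΔV)²/R:
  P_R1 = (9 - 8.178)²/2 = 0.3379 W
  P_R2 = (8.178 - 8.093)²/1.8 = 0.004 W
  P_R3 = (8.093 - 0)²/4700 = 0.01394 W
  P_R4 = (8.178 - 6.14)²/5.6 = 0.7416 W
  P_R5 = (8.093 - 6.14)²/43 = 0.08871 W
  P_R6 = (0 - 6.14)²/15 = 2.513 W
P_total = P_R1 + P_R2 + P_R3 + P_R4 + P_R5 + P_R6 = 3.699 W

Final answer: 3.699 W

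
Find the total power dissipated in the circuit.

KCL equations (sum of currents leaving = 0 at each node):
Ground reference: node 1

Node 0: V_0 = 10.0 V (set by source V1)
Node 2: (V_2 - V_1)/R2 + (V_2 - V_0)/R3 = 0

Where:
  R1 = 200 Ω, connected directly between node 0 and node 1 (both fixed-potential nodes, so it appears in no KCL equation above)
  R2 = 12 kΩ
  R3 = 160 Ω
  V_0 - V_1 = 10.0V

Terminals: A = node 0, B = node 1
Nodal analysis, taking node 1 as the 0 V reference.
Source V1 fixes V_0 = 10 V.
KCL at each unknown node (sum of currents leaving = 0; resistances in Ω):
  Node 2: (V_2 - 0)/12000 + (V_2 - 10)/160 = 0
Collecting terms: 0.006333 × V_2 = 0.0625  =>  V_2 = 9.868 V
Power in each resistor, P = (ΔV)²/R:
  P_R1 = (10 - 0)²/200 = 0.5 W
  P_R2 = (0 - 9.868)²/12000 = 0.008115 W
  P_R3 = (10 - 9.868)²/160 = 0.0001082 W
P_total = P_R1 + P_R2 + P_R3 = 0.5082 W

Final answer: 0.5082 W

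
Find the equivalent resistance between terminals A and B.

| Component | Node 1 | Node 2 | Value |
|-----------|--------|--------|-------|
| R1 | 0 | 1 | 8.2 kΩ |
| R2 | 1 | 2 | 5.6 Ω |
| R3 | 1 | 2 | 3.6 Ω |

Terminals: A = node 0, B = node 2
Reduce the network between node 0 (A) and node 2 (B) by series/parallel combination:
  Rp1 = R2 ‖ R3 (parallel, both between nodes 1 and 2) = 1/(1/5.6 + 1/3.6) = 2.191 Ω
  Rs1 = R1 + Rp1 (series, joined only at node 1) = 8200 + 2.191 = 8202 Ω
R_eq = 8.202 kΩ

Final answer: 8.202 kΩ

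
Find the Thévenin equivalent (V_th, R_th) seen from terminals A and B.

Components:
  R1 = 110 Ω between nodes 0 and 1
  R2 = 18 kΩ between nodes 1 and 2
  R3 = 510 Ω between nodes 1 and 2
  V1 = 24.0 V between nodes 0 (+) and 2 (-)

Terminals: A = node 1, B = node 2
Step 1 — V_th is the open-circuit voltage V_A - V_B (nothing connected across the terminals).
Nodal analysis, taking node 2 as the 0 V reference.
Source V1 fixes V_0 = 24 V.
KCL at each unknown node (sum of currents leaving = 0; resistances in Ω):
  Node 1: (V_1 - 24)/110 + (V_1 - 0)/18000 + (V_1 - 0)/510 = 0
Collecting terms: 0.01111 × V_1 = 0.2182  =>  V_1 = 19.64 V
V_th = V_1 - V_2 = 19.64 - 0 = 19.64 V
Step 2 — R_th: zero the source — replace V1 by a short circuit (node 2 merges into node 0) — and find the resistance seen between A (node 1) and B (node 0).
Reduce the network between node 1 (A) and node 0 (B) by series/parallel combination:
  Rp1 = R1 ‖ R2 ‖ R3 (parallel, all between nodes 0 and 1) = 1/(1/110 + 1/18000 + 1/510) = 90.03 Ω
R_th = 90.03 Ω

Final answer: V_th = 19.64 V, R_th = 90.03 Ω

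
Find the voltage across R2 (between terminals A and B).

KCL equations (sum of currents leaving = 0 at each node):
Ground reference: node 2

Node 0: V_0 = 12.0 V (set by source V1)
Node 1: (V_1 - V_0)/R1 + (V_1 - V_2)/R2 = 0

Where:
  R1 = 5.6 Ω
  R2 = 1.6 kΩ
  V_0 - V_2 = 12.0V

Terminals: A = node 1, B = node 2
R1 and R2 are in series across V1 (node 0 → node 1 → node 2), and the output A–B is taken across R2, so this is a voltage divider.
Series current: I = V1/(R1 + R2) = 12/(5.6 + 1600) = 12/1606 = 0.007474 A
V_R2 = I × R2 = V1 × R2/(R1 + R2) = 12 × 1600/1606 = 11.96 V

Final answer: 11.96 V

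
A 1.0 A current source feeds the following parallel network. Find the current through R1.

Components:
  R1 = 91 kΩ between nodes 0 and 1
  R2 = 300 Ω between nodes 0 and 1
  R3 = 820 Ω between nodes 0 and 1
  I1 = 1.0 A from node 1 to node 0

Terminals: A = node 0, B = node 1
All resistors sit directly between nodes 0 and 1, so they are in parallel and share one voltage V; the full source current 1 A splits among them.
1/R_par = 1/91000 + 1/300 + 1/820 = 0.004564 S  =>  R_par = 219.1 Ω
V = I × R_par = 1 × 219.1 = 219.1 V
I_R1 = V/R1 = 219.1/91000 = 0.002408 A

Final answer: 0.002408 A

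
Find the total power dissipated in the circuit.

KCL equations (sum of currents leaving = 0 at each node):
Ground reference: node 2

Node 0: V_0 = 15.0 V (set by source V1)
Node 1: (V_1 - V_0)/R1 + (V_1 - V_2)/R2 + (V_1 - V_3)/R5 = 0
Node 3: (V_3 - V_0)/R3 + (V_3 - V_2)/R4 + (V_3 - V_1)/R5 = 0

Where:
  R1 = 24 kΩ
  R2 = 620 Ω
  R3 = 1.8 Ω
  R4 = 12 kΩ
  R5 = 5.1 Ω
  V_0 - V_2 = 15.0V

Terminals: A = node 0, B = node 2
Nodal analysis, taking node 2 as the 0 V reference.
Source V1 fixes V_0 = 15 V.
KCL at each unknown node (sum of currents leaving = 0; resistances in Ω):
  Node 1: (V_1 - 15)/24000 + (V_1 - 0)/620 + (V_1 - V_3)/5.1 = 0
  Node 3: (V_3 - 15)/1.8 + (V_3 - 0)/12000 + (V_3 - V_1)/5.1 = 0
Collecting terms (coefficients in siemens):
  0.1977·V_1 - 0.1961·V_3 = 0.000625
  0.7517·V_3 - 0.1961·V_1 = 8.333
Determinant D = (0.1977)(0.7517) - (-0.1961)(-0.1961) = 0.1102
V_1 = [(0.000625)(0.7517) - (-0.1961)(8.333)]/D = 14.83 V
V_3 = [(0.1977)(8.333) - (0.000625)(-0.1961)]/D = 14.95 V
Power in each resistor, P = (ΔV)²/R:
  P_R1 = (15 - 14.83)²/24000 = 0.000001166 W
  P_R2 = (14.83 - 0)²/620 = 0.3549 W
  P_R3 = (15 - 14.95)²/1.8 = 0.00114 W
  P_R4 = (0 - 14.95)²/12000 = 0.01864 W
  P_R5 = (14.83 - 14.95)²/5.1 = 0.002917 W
P_total = P_R1 + P_R2 + P_R3 + P_R4 + P_R5 = 0.3775 W

Final answer: 0.3775 W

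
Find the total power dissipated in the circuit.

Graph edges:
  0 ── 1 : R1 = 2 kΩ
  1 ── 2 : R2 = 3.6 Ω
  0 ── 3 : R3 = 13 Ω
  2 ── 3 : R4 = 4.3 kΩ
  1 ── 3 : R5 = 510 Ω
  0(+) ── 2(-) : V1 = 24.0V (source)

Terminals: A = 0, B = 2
Nodal analysis, taking node 2 as the 0 V reference.
Source V1 fixes V_0 = 24 V.
KCL at each unknown node (sum of currents leaving = 0; resistances in Ω):
  Node 1: (V_1 - 24)/2000 + (V_1 - 0)/3.6 + (V_1 - V_3)/510 = 0
  Node 3: (V_3 - 24)/13 + (V_3 - 0)/4300 + (V_3 - V_1)/510 = 0
Collecting terms (coefficients in siemens):
  0.2802·V_1 - 0.001961·V_3 = 0.012
  0.07912·V_3 - 0.001961·V_1 = 1.846
Determinant D = (0.2802)(0.07912) - (-0.001961)(-0.001961) = 0.02217
V_1 = [(0.012)(0.07912) - (-0.001961)(1.846)]/D = 0.2061 V
V_3 = [(0.2802)(1.846) - (0.012)(-0.001961)]/D = 23.34 V
Power in each resistor, P = (ΔV)²/R:
  P_R1 = (24 - 0.2061)²/2000 = 0.2831 W
  P_R2 = (0.2061 - 0)²/3.6 = 0.0118 W
  P_R3 = (24 - 23.34)²/13 = 0.03353 W
  P_R4 = (0 - 23.34)²/4300 = 0.1267 W
  P_R5 = (0.2061 - 23.34)²/510 = 1.049 W
P_total = P_R1 + P_R2 + P_R3 + P_R4 + P_R5 = 1.504 W

Final answer: 1.504 W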